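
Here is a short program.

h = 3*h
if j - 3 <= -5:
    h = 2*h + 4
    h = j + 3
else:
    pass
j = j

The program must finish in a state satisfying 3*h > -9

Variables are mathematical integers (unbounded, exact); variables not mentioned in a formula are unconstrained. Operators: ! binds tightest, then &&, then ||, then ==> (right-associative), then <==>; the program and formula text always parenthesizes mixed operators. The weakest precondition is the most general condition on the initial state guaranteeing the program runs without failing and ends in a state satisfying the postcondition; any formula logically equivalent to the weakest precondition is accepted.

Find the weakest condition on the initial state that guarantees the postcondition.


Working backward. After the program, 3*h > -9 must hold.
Before j := j: 3*h > -9
Then branch requires 3*j > -18; else branch requires 3*h > -9.
Before the if: (j <= -2 ==> 3*j > -18) && ((!(j <= -2)) ==> 3*h > -9)
Before h := 3*h: (j <= -2 ==> 3*j > -18) && ((!(j <= -2)) ==> 9*h > -9)
Answer: WP = (j <= -2 ==> 3*j > -18) && ((!(j <= -2)) ==> 9*h > -9)


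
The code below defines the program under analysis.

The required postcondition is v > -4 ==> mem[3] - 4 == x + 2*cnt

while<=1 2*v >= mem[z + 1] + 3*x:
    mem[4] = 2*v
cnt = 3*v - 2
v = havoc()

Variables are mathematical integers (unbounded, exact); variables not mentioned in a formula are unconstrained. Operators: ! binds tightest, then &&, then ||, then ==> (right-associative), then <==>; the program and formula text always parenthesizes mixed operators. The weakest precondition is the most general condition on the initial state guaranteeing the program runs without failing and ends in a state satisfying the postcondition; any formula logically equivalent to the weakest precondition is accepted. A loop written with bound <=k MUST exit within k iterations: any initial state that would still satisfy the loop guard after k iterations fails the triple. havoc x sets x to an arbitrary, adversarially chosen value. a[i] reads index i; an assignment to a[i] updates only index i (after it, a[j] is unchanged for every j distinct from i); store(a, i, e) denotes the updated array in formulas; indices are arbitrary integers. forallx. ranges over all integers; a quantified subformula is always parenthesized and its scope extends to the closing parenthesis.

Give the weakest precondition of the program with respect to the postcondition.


Working backward. After the program, the postcondition v > -4 ==> mem[3] - 4 == x + 2*cnt must hold; in canonical form it is v > -4 ==> mem[3] == 2*cnt + x + 4.
Before havoc v: forall v_1. (v_1 > -4 ==> mem[3] == 2*cnt + x + 4)
Before cnt := 3*v - 2: forall v_1. (v_1 > -4 ==> mem[3] == 6*v + x)
Before the loop (bound <=1), unroll the exhaustion recursion (WP_0 = exit-now case; WP_j = one more guarded iteration, up to j = 1):
  WP_0: (!(2*v >= mem[z + 1] + 3*x)) && (forall v_1. (v_1 > -4 ==> mem[3] == 6*v + x))
  WP_1: (2*v >= mem[z + 1] + 3*x ==> ((!(2*v >= store(mem, 4, 2*v)[z + 1] + 3*x)) && (forall v_1. (v_1 > -4 ==> mem[3] == 6*v + x)))) && ((!(2*v >= mem[z + 1] + 3*x)) ==> (forall v_1. (v_1 > -4 ==> mem[3] == 6*v + x)))
So before the loop: (2*v >= mem[z + 1] + 3*x ==> ((!(2*v >= store(mem, 4, 2*v)[z + 1] + 3*x)) && (forall v_1. (v_1 > -4 ==> mem[3] == 6*v + x)))) && ((!(2*v >= mem[z + 1] + 3*x)) ==> (forall v_1. (v_1 > -4 ==> mem[3] == 6*v + x)))
Answer: WP = (2*v >= mem[z + 1] + 3*x ==> ((!(2*v >= store(mem, 4, 2*v)[z + 1] + 3*x)) && (forall v_1. (v_1 > -4 ==> mem[3] == 6*v + x)))) && ((!(2*v >= mem[z + 1] + 3*x)) ==> (forall v_1. (v_1 > -4 ==> mem[3] == 6*v + x)))


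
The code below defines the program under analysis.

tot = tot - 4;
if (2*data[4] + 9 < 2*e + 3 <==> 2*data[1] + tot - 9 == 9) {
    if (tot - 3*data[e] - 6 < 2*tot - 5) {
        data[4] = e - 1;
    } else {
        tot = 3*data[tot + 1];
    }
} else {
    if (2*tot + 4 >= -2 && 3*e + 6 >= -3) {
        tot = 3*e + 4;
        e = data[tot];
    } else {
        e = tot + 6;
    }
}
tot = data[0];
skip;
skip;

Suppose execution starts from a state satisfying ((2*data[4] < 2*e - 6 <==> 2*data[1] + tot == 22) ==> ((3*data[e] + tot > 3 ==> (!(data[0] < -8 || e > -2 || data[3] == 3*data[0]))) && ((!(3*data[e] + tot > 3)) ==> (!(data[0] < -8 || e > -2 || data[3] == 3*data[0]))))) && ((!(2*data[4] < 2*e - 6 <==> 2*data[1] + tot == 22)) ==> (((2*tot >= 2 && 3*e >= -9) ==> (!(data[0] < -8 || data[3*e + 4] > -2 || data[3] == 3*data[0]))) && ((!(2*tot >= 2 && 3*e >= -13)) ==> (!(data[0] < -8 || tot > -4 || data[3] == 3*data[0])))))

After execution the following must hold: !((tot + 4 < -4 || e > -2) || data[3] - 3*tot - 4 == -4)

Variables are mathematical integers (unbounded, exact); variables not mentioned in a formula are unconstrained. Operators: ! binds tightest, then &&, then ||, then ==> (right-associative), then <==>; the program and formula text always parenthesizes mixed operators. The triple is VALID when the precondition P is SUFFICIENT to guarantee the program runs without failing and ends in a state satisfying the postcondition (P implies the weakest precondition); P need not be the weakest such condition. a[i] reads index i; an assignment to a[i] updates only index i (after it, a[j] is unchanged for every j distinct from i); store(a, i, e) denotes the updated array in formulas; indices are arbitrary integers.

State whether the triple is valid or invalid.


Working backward. After the program, the postcondition !((tot + 4 < -4 || e > -2) || data[3] - 3*tot - 4 == -4) must hold; in canonical form it is !(tot < -8 || e > -2 || data[3] == 3*tot).
Before skip: !(tot < -8 || e > -2 || data[3] == 3*tot)
Before skip: !(tot < -8 || e > -2 || data[3] == 3*tot)
Before tot := data[0]: !(data[0] < -8 || e > -2 || data[3] == 3*data[0])
Then branch requires (3*data[e] + tot > -1 ==> (!(data[0] < -8 || e > -2 || data[3] == 3*data[0]))) && ((!(3*data[e] + tot > -1)) ==> (!(data[0] < -8 || e > -2 || data[3] == 3*data[0]))); else branch requires ((2*tot >= -6 && 3*e >= -9) ==> (!(data[0] < -8 || data[3*e + 4] > -2 || data[3] == 3*data[0]))) && ((!(2*tot >= -6 && 3*e >= -9)) ==> (!(data[0] < -8 || tot > -8 || data[3] == 3*data[0]))).
Before the if: ((2*data[4] < 2*e - 6 <==> 2*data[1] + tot == 18) ==> ((3*data[e] + tot > -1 ==> (!(data[0] < -8 || e > -2 || data[3] == 3*data[0]))) && ((!(3*data[e] + tot > -1)) ==> (!(data[0] < -8 || e > -2 || data[3] == 3*data[0]))))) && ((!(2*data[4] < 2*e - 6 <==> 2*data[1] + tot == 18)) ==> (((2*tot >= -6 && 3*e >= -9) ==> (!(data[0] < -8 || data[3*e + 4] > -2 || data[3] == 3*data[0]))) && ((!(2*tot >= -6 && 3*e >= -9)) ==> (!(data[0] < -8 || tot > -8 || data[3] == 3*data[0])))))
Before tot := tot - 4: ((2*data[4] < 2*e - 6 <==> 2*data[1] + tot == 22) ==> ((3*data[e] + tot > 3 ==> (!(data[0] < -8 || e > -2 || data[3] == 3*data[0]))) && ((!(3*data[e] + tot > 3)) ==> (!(data[0] < -8 || e > -2 || data[3] == 3*data[0]))))) && ((!(2*data[4] < 2*e - 6 <==> 2*data[1] + tot == 22)) ==> (((2*tot >= 2 && 3*e >= -9) ==> (!(data[0] < -8 || data[3*e + 4] > -2 || data[3] == 3*data[0]))) && ((!(2*tot >= 2 && 3*e >= -9)) ==> (!(data[0] < -8 || tot > -4 || data[3] == 3*data[0])))))
The weakest precondition is ((2*data[4] < 2*e - 6 <==> 2*data[1] + tot == 22) ==> ((3*data[e] + tot > 3 ==> (!(data[0] < -8 || e > -2 || data[3] == 3*data[0]))) && ((!(3*data[e] + tot > 3)) ==> (!(data[0] < -8 || e > -2 || data[3] == 3*data[0]))))) && ((!(2*data[4] < 2*e - 6 <==> 2*data[1] + tot == 22)) ==> (((2*tot >= 2 && 3*e >= -9) ==> (!(data[0] < -8 || data[3*e + 4] > -2 || data[3] == 3*data[0]))) && ((!(2*tot >= 2 && 3*e >= -9)) ==> (!(data[0] < -8 || tot > -4 || data[3] == 3*data[0]))))).
Check whether ((2*data[4] < 2*e - 6 <==> 2*data[1] + tot == 22) ==> ((3*data[e] + tot > 3 ==> (!(data[0] < -8 || e > -2 || data[3] == 3*data[0]))) && ((!(3*data[e] + tot > 3)) ==> (!(data[0] < -8 || e > -2 || data[3] == 3*data[0]))))) && ((!(2*data[4] < 2*e - 6 <==> 2*data[1] + tot == 22)) ==> (((2*tot >= 2 && 3*e >= -9) ==> (!(data[0] < -8 || data[3*e + 4] > -2 || data[3] == 3*data[0]))) && ((!(2*tot >= 2 && 3*e >= -13)) ==> (!(data[0] < -8 || tot > -4 || data[3] == 3*data[0]))))) implies it.
Countermodel: at the initial state data = {[-8] = 0, [-4] = 0, [0] = 0, [1] = 0, [3] = 0, [4] = -8, elsewhere 0}, e = -4, tot = 1, the precondition holds but the weakest precondition fails.
Answer: invalid


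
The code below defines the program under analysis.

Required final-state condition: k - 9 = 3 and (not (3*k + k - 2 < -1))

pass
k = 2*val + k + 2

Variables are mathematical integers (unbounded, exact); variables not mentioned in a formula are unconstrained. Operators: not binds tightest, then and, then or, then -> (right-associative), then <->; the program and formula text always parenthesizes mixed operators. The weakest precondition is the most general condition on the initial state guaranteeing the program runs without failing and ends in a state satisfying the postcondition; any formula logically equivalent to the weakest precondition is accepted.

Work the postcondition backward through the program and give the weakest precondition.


Working backward. After the program, the postcondition k - 9 = 3 and (not (3*k + k - 2 < -1)) must hold; in canonical form it is k = 12 and (not (4*k < 1)).
Before k := 2*val + k + 2: k + 2*val = 10 and (not (4*k + 8*val < -7))
Before skip: k + 2*val = 10 and (not (4*k + 8*val < -7))
Answer: WP = k + 2*val = 10 and (not (4*k + 8*val < -7))


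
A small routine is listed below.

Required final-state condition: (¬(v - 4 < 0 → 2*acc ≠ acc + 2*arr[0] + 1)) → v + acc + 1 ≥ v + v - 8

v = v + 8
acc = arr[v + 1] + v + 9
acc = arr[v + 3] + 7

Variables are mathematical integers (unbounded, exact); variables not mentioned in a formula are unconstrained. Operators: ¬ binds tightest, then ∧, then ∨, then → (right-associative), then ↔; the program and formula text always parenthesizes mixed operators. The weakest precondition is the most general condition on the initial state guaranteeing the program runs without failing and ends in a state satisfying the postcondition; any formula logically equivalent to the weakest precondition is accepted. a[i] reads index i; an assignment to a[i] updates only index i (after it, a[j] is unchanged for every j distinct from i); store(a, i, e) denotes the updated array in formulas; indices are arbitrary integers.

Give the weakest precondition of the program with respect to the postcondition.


Working backward. After the program, the postcondition (¬(v - 4 < 0 → 2*acc ≠ acc + 2*arr[0] + 1)) → v + acc + 1 ≥ v + v - 8 must hold; in canonical form it is (¬(v < 4 → acc ≠ 2*arr[0] + 1)) → acc ≥ v - 9.
Before acc := arr[v + 3] + 7: (¬(v < 4 → arr[v + 3] ≠ 2*arr[0] - 6)) → arr[v + 3] ≥ v - 16
Before acc := arr[v + 1] + v + 9: (¬(v < 4 → arr[v + 3] ≠ 2*arr[0] - 6)) → arr[v + 3] ≥ v - 16
Before v := v + 8: (¬(v < -4 → arr[v + 11] ≠ 2*arr[0] - 6)) → arr[v + 11] ≥ v - 8
Answer: WP = (¬(v < -4 → arr[v + 11] ≠ 2*arr[0] - 6)) → arr[v + 11] ≥ v - 8


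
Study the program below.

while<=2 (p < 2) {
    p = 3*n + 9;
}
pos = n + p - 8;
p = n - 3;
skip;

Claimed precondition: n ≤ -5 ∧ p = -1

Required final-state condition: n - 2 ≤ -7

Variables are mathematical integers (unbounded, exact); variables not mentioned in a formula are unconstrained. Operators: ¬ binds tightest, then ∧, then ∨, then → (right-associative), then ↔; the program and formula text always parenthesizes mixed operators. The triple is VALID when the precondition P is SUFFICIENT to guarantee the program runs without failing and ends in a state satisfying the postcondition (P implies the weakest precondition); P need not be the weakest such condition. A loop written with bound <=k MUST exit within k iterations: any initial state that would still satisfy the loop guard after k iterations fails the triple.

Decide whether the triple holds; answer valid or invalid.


Working backward. After the program, the postcondition n - 2 ≤ -7 must hold; in canonical form it is n ≤ -5.
Before skip: n ≤ -5
Before p := n - 3: n ≤ -5
Before pos := n + p - 8: n ≤ -5
Before the loop (bound <=2), unroll the exhaustion recursion (WP_0 = exit-now case; WP_j = one more guarded iteration, up to j = 2):
  WP_0: (¬(p < 2)) ∧ n ≤ -5
  WP_1: (p < 2 → ((¬(3*n < -7)) ∧ n ≤ -5)) ∧ ((¬(p < 2)) → n ≤ -5)
  WP_2: (p < 2 → ((3*n < -7 → ((¬(3*n < -7)) ∧ n ≤ -5)) ∧ ((¬(3*n < -7)) → n ≤ -5))) ∧ ((¬(p < 2)) → n ≤ -5)
So before the loop: (p < 2 → ((3*n < -7 → ((¬(3*n < -7)) ∧ n ≤ -5)) ∧ ((¬(3*n < -7)) → n ≤ -5))) ∧ ((¬(p < 2)) → n ≤ -5)
The weakest precondition is (p < 2 → ((3*n < -7 → ((¬(3*n < -7)) ∧ n ≤ -5)) ∧ ((¬(3*n < -7)) → n ≤ -5))) ∧ ((¬(p < 2)) → n ≤ -5).
Check whether n ≤ -5 ∧ p = -1 implies it.
Countermodel: at the initial state n = -5, p = -1, the precondition holds but the weakest precondition fails.
Answer: invalid


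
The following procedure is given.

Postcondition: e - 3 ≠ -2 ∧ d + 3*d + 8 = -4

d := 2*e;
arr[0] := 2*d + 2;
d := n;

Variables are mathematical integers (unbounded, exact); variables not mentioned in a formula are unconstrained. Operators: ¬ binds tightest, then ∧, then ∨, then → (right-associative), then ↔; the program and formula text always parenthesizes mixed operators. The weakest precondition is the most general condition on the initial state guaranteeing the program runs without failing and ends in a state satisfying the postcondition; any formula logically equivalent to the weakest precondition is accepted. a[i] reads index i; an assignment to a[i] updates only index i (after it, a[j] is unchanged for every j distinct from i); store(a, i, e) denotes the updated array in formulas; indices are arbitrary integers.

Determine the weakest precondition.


Working backward. After the program, the postcondition e - 3 ≠ -2 ∧ d + 3*d + 8 = -4 must hold; in canonical form it is e ≠ 1 ∧ 4*d = -12.
Before d := n: e ≠ 1 ∧ 4*n = -12
Before arr[0] := 2*d + 2: e ≠ 1 ∧ 4*n = -12
Before d := 2*e: e ≠ 1 ∧ 4*n = -12
Answer: WP = e ≠ 1 ∧ 4*n = -12


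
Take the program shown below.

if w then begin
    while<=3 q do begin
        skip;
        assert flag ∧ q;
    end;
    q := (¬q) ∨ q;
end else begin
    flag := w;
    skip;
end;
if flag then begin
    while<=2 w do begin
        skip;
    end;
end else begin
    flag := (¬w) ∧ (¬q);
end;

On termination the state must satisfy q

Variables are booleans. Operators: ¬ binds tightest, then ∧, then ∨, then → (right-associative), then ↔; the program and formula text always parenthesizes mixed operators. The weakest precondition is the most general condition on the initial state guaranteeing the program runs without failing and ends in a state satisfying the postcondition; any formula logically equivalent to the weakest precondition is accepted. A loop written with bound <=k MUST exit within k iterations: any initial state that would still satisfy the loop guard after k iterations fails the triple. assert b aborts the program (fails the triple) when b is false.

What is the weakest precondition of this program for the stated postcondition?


Working backward. After the program, q must hold.
Then branch requires (w → ((w → ((¬w) ∧ q)) ∧ ((¬w) → q))) ∧ ((¬w) → q); else branch requires q.
Before the if: (flag → ((w → ((w → ((¬w) ∧ q)) ∧ ((¬w) → q))) ∧ ((¬w) → q))) ∧ ((¬flag) → q)
Then branch requires (¬q) ∧ ((¬q) → (flag → (w → (w → (¬w))))); else branch requires (w → ((w → ((w → ((¬w) ∧ q)) ∧ ((¬w) → q))) ∧ ((¬w) → q))) ∧ ((¬w) → q).
Before the if: (w → ((¬q) ∧ ((¬q) → (flag → (w → (w → (¬w))))))) ∧ ((¬w) → ((w → ((w → ((w → ((¬w) ∧ q)) ∧ ((¬w) → q))) ∧ ((¬w) → q))) ∧ ((¬w) → q)))
Answer: WP = (w → ((¬q) ∧ ((¬q) → (flag → (w → (w → (¬w))))))) ∧ ((¬w) → ((w → ((w → ((w → ((¬w) ∧ q)) ∧ ((¬w) → q))) ∧ ((¬w) → q))) ∧ ((¬w) → q)))


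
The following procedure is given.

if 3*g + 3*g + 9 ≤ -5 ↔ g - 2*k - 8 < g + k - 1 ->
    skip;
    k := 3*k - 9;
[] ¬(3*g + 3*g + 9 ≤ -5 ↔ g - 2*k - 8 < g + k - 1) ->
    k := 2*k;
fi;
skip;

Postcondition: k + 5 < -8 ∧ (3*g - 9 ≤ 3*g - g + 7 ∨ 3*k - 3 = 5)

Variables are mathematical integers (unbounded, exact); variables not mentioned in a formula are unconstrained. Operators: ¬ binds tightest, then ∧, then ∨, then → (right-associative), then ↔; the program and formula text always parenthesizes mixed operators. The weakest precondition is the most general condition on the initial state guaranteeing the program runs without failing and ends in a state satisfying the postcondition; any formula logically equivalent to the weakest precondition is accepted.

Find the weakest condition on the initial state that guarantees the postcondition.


Working backward. After the program, the postcondition k + 5 < -8 ∧ (3*g - 9 ≤ 3*g - g + 7 ∨ 3*k - 3 = 5) must hold; in canonical form it is k < -13 ∧ (g ≤ 16 ∨ 3*k = 8).
Before skip: k < -13 ∧ (g ≤ 16 ∨ 3*k = 8)
Then branch requires 3*k < -4 ∧ (g ≤ 16 ∨ 9*k = 35); else branch requires 2*k < -13 ∧ (g ≤ 16 ∨ 6*k = 8).
Before the if: ((6*g ≤ -14 ↔ 3*k > -7) → (3*k < -4 ∧ (g ≤ 16 ∨ 9*k = 35))) ∧ ((¬(6*g ≤ -14 ↔ 3*k > -7)) → (2*k < -13 ∧ (g ≤ 16 ∨ 6*k = 8)))
Answer: WP = ((6*g ≤ -14 ↔ 3*k > -7) → (3*k < -4 ∧ (g ≤ 16 ∨ 9*k = 35))) ∧ ((¬(6*g ≤ -14 ↔ 3*k > -7)) → (2*k < -13 ∧ (g ≤ 16 ∨ 6*k = 8)))


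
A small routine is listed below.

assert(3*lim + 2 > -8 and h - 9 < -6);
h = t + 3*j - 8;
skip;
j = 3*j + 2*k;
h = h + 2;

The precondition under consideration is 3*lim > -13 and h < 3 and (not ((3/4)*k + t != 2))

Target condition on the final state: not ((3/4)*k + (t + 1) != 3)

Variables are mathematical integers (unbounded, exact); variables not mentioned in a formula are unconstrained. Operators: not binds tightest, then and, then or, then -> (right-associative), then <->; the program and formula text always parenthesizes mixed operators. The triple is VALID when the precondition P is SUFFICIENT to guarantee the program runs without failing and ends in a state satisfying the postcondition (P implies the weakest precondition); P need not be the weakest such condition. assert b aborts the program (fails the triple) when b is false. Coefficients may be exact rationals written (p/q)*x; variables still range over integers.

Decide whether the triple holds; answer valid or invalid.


Working backward. After the program, the postcondition not ((3/4)*k + (t + 1) != 3) must hold; in canonical form it is not ((3/4)*k + t != 2).
Before h := h + 2: not ((3/4)*k + t != 2)
Before j := 3*j + 2*k: not ((3/4)*k + t != 2)
Before skip: not ((3/4)*k + t != 2)
Before h := t + 3*j - 8: not ((3/4)*k + t != 2)
Before assert 3*lim + 2 > -8 and h - 9 < -6: 3*lim > -10 and h < 3 and (not ((3/4)*k + t != 2))
The weakest precondition is 3*lim > -10 and h < 3 and (not ((3/4)*k + t != 2)).
Check whether 3*lim > -13 and h < 3 and (not ((3/4)*k + t != 2)) implies it.
Countermodel: at the initial state h = 2, k = 0, lim = -4, t = 2, the precondition holds but the weakest precondition fails.
Answer: invalid


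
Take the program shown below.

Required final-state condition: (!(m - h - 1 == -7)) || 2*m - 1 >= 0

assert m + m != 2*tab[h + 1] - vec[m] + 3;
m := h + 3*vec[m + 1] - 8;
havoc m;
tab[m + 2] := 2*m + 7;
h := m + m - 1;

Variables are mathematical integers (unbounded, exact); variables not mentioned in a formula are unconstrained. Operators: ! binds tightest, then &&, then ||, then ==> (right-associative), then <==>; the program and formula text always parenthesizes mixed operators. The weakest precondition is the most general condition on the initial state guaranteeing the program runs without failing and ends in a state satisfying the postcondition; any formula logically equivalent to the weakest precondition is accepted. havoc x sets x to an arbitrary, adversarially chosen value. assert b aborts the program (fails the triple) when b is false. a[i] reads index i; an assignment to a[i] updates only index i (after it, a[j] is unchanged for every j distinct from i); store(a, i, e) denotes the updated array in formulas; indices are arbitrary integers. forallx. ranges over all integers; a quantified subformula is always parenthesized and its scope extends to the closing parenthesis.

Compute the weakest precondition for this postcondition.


Working backward. After the program, the postcondition (!(m - h - 1 == -7)) || 2*m - 1 >= 0 must hold; in canonical form it is (!(m == h - 6)) || 2*m >= 1.
Before h := m + m - 1: (!(m == 7)) || 2*m >= 1
Before tab[m + 2] := 2*m + 7: (!(m == 7)) || 2*m >= 1
Before havoc m: forall m_1. ((!(m_1 == 7)) || 2*m_1 >= 1)
Before m := h + 3*vec[m + 1] - 8: forall m_1. ((!(m_1 == 7)) || 2*m_1 >= 1)
Before assert m + m != 2*tab[h + 1] - vec[m] + 3: vec[m] + 2*m != 2*tab[h + 1] + 3 && (forall m_1. ((!(m_1 == 7)) || 2*m_1 >= 1))
Answer: WP = vec[m] + 2*m != 2*tab[h + 1] + 3 && (forall m_1. ((!(m_1 == 7)) || 2*m_1 >= 1))


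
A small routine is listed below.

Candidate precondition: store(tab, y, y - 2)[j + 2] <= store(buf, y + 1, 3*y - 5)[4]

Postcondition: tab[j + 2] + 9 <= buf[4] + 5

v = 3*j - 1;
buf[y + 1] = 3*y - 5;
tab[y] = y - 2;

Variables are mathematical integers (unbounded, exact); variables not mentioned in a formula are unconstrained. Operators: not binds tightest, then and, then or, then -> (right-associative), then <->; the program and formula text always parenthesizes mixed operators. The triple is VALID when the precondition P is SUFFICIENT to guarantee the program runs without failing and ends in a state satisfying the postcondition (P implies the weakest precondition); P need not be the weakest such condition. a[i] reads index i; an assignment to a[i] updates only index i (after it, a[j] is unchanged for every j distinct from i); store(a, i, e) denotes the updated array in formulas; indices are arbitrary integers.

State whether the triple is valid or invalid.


Working backward. After the program, the postcondition tab[j + 2] + 9 <= buf[4] + 5 must hold; in canonical form it is tab[j + 2] <= buf[4] - 4.
Before tab[y] := y - 2: store(tab, y, y - 2)[j + 2] <= buf[4] - 4
Before buf[y + 1] := 3*y - 5: store(tab, y, y - 2)[j + 2] <= store(buf, y + 1, 3*y - 5)[4] - 4
Before v := 3*j - 1: store(tab, y, y - 2)[j + 2] <= store(buf, y + 1, 3*y - 5)[4] - 4
The weakest precondition is store(tab, y, y - 2)[j + 2] <= store(buf, y + 1, 3*y - 5)[4] - 4.
Check whether store(tab, y, y - 2)[j + 2] <= store(buf, y + 1, 3*y - 5)[4] implies it.
Countermodel: at the initial state buf = {[0] = 5, [1] = 5, [3] = 5, [4] = 0, elsewhere 5}, j = 1, tab = {[0] = 2, [1] = 2, [3] = 0, [4] = 2, elsewhere 2}, y = 0, the precondition holds but the weakest precondition fails.
Answer: invalid


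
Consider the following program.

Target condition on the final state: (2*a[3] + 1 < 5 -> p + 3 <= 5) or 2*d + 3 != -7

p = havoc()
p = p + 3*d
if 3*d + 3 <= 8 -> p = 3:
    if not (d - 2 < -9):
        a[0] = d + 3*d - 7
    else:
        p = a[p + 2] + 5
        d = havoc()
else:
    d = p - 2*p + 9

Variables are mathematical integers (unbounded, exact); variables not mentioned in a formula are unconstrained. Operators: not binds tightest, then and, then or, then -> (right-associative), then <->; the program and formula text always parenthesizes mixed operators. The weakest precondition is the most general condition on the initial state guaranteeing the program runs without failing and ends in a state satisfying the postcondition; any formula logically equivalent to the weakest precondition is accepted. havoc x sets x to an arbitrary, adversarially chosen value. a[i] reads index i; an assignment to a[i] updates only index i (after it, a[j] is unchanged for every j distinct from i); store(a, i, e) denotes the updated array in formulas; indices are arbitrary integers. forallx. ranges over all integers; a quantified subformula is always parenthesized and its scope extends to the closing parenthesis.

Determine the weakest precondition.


Working backward. After the program, the postcondition (2*a[3] + 1 < 5 -> p + 3 <= 5) or 2*d + 3 != -7 must hold; in canonical form it is (2*a[3] < 4 -> p <= 2) or 2*d != -10.
Then branch requires ((not (d < -7)) -> ((2*a[3] < 4 -> p <= 2) or 2*d != -10)) and (d < -7 -> (forall d_1. ((2*a[3] < 4 -> a[p + 2] <= -3) or 2*d_1 != -10))); else branch requires (2*a[3] < 4 -> p <= 2) or 2*p != 28.
Before the if: ((3*d <= 5 -> p = 3) -> (((not (d < -7)) -> ((2*a[3] < 4 -> p <= 2) or 2*d != -10)) and (d < -7 -> (forall d_1. ((2*a[3] < 4 -> a[p + 2] <= -3) or 2*d_1 != -10))))) and ((not (3*d <= 5 -> p = 3)) -> ((2*a[3] < 4 -> p <= 2) or 2*p != 28))
Before p := p + 3*d: ((3*d <= 5 -> 3*d + p = 3) -> (((not (d < -7)) -> ((2*a[3] < 4 -> 3*d + p <= 2) or 2*d != -10)) and (d < -7 -> (forall d_1. ((2*a[3] < 4 -> a[3*d + p + 2] <= -3) or 2*d_1 != -10))))) and ((not (3*d <= 5 -> 3*d + p = 3)) -> ((2*a[3] < 4 -> 3*d + p <= 2) or 6*d + 2*p != 28))
Before havoc p: forall p_1. (((3*d <= 5 -> 3*d + p_1 = 3) -> (((not (d < -7)) -> ((2*a[3] < 4 -> 3*d + p_1 <= 2) or 2*d != -10)) and (d < -7 -> (forall d_1. ((2*a[3] < 4 -> a[3*d + p_1 + 2] <= -3) or 2*d_1 != -10))))) and ((not (3*d <= 5 -> 3*d + p_1 = 3)) -> ((2*a[3] < 4 -> 3*d + p_1 <= 2) or 6*d + 2*p_1 != 28)))
Answer: WP = forall p_1. (((3*d <= 5 -> 3*d + p_1 = 3) -> (((not (d < -7)) -> ((2*a[3] < 4 -> 3*d + p_1 <= 2) or 2*d != -10)) and (d < -7 -> (forall d_1. ((2*a[3] < 4 -> a[3*d + p_1 + 2] <= -3) or 2*d_1 != -10))))) and ((not (3*d <= 5 -> 3*d + p_1 = 3)) -> ((2*a[3] < 4 -> 3*d + p_1 <= 2) or 6*d + 2*p_1 != 28)))


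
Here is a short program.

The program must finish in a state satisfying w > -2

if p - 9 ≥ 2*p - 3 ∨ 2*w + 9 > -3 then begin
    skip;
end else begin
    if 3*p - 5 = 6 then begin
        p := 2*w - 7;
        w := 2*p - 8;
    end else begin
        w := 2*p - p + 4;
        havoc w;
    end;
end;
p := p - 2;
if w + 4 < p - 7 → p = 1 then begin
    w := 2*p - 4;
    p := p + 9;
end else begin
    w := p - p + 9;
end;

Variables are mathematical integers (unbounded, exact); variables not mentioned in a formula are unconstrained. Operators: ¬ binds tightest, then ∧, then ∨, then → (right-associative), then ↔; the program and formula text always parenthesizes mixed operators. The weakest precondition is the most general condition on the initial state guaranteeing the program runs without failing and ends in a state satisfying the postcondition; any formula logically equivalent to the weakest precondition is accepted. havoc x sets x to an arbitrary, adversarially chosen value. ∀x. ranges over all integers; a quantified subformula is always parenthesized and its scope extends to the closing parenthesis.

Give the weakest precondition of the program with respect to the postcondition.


Working backward. After the program, w > -2 must hold.
Then branch requires 2*p > 2; else branch requires true.
Before the if: (w < p - 11 → p = 1) → 2*p > 2
Before p := p - 2: (w < p - 13 → p = 3) → 2*p > 6
Then branch requires (w < p - 13 → p = 3) → 2*p > 6; else branch requires (3*p = 11 → ((2*w < 2 → 2*w = 10) → 4*w > 20)) ∧ ((¬(3*p = 11)) → (∀w_1. ((w_1 < p - 13 → p = 3) → 2*p > 6))).
Before the if: ((p ≤ -6 ∨ 2*w > -12) → ((w < p - 13 → p = 3) → 2*p > 6)) ∧ ((¬(p ≤ -6 ∨ 2*w > -12)) → ((3*p = 11 → ((2*w < 2 → 2*w = 10) → 4*w > 20)) ∧ ((¬(3*p = 11)) → (∀w_1. ((w_1 < p - 13 → p = 3) → 2*p > 6)))))
Answer: WP = ((p ≤ -6 ∨ 2*w > -12) → ((w < p - 13 → p = 3) → 2*p > 6)) ∧ ((¬(p ≤ -6 ∨ 2*w > -12)) → ((3*p = 11 → ((2*w < 2 → 2*w = 10) → 4*w > 20)) ∧ ((¬(3*p = 11)) → (∀w_1. ((w_1 < p - 13 → p = 3) → 2*p > 6)))))


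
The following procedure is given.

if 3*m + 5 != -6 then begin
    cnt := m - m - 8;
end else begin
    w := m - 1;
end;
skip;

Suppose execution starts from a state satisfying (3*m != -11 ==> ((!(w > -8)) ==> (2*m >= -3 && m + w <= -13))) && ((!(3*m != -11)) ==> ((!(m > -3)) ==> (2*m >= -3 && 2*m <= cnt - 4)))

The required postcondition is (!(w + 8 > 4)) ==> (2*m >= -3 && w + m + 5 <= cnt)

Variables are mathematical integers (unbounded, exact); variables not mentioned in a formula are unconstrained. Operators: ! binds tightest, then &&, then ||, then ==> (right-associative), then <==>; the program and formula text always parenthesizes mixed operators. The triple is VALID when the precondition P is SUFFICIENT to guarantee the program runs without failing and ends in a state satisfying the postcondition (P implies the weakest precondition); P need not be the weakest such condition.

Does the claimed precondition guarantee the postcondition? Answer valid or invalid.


Working backward. After the program, the postcondition (!(w + 8 > 4)) ==> (2*m >= -3 && w + m + 5 <= cnt) must hold; in canonical form it is (!(w > -4)) ==> (2*m >= -3 && m + w <= cnt - 5).
Before skip: (!(w > -4)) ==> (2*m >= -3 && m + w <= cnt - 5)
Then branch requires (!(w > -4)) ==> (2*m >= -3 && m + w <= -13); else branch requires (!(m > -3)) ==> (2*m >= -3 && 2*m <= cnt - 4).
Before the if: (3*m != -11 ==> ((!(w > -4)) ==> (2*m >= -3 && m + w <= -13))) && ((!(3*m != -11)) ==> ((!(m > -3)) ==> (2*m >= -3 && 2*m <= cnt - 4)))
The weakest precondition is (3*m != -11 ==> ((!(w > -4)) ==> (2*m >= -3 && m + w <= -13))) && ((!(3*m != -11)) ==> ((!(m > -3)) ==> (2*m >= -3 && 2*m <= cnt - 4))).
Check whether (3*m != -11 ==> ((!(w > -8)) ==> (2*m >= -3 && m + w <= -13))) && ((!(3*m != -11)) ==> ((!(m > -3)) ==> (2*m >= -3 && 2*m <= cnt - 4))) implies it.
Countermodel: at the initial state cnt = 0, m = -2, w = -4, the precondition holds but the weakest precondition fails.
Answer: invalid


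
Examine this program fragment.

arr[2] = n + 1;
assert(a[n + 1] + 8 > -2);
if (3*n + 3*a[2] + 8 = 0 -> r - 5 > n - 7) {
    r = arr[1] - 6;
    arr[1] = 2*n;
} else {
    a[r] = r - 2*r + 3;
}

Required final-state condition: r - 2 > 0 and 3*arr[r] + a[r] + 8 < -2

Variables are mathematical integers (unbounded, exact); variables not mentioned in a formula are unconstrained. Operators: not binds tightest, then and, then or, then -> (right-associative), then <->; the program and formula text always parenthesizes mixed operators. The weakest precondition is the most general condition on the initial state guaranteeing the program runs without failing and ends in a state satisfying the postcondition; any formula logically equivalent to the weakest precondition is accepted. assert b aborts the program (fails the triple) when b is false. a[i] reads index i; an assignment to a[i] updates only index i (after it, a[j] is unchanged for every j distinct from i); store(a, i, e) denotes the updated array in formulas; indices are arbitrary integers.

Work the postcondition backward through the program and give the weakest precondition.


Working backward. After the program, the postcondition r - 2 > 0 and 3*arr[r] + a[r] + 8 < -2 must hold; in canonical form it is r > 2 and a[r] + 3*arr[r] < -10.
Then branch requires arr[1] > 8 and a[arr[1] - 6] + 3*store(arr, 1, 2*n)[arr[1] - 6] < -10; else branch requires r > 2 and 3*arr[r] + store(a, r, -r + 3)[r] < -10.
Before the if: ((3*a[2] + 3*n = -8 -> r > n - 2) -> (arr[1] > 8 and a[arr[1] - 6] + 3*store(arr, 1, 2*n)[arr[1] - 6] < -10)) and ((not (3*a[2] + 3*n = -8 -> r > n - 2)) -> (r > 2 and 3*arr[r] + store(a, r, -r + 3)[r] < -10))
Before assert a[n + 1] + 8 > -2: a[n + 1] > -10 and ((3*a[2] + 3*n = -8 -> r > n - 2) -> (arr[1] > 8 and a[arr[1] - 6] + 3*store(arr, 1, 2*n)[arr[1] - 6] < -10)) and ((not (3*a[2] + 3*n = -8 -> r > n - 2)) -> (r > 2 and 3*arr[r] + store(a, r, -r + 3)[r] < -10))
Before arr[2] := n + 1: a[n + 1] > -10 and ((3*a[2] + 3*n = -8 -> r > n - 2) -> (arr[1] > 8 and a[arr[1] - 6] + 3*store(store(arr, 2, n + 1), 1, 2*n)[arr[1] - 6] < -10)) and ((not (3*a[2] + 3*n = -8 -> r > n - 2)) -> (r > 2 and store(a, r, -r + 3)[r] + 3*store(arr, 2, n + 1)[r] < -10))
Answer: WP = a[n + 1] > -10 and ((3*a[2] + 3*n = -8 -> r > n - 2) -> (arr[1] > 8 and a[arr[1] - 6] + 3*store(store(arr, 2, n + 1), 1, 2*n)[arr[1] - 6] < -10)) and ((not (3*a[2] + 3*n = -8 -> r > n - 2)) -> (r > 2 and store(a, r, -r + 3)[r] + 3*store(arr, 2, n + 1)[r] < -10))


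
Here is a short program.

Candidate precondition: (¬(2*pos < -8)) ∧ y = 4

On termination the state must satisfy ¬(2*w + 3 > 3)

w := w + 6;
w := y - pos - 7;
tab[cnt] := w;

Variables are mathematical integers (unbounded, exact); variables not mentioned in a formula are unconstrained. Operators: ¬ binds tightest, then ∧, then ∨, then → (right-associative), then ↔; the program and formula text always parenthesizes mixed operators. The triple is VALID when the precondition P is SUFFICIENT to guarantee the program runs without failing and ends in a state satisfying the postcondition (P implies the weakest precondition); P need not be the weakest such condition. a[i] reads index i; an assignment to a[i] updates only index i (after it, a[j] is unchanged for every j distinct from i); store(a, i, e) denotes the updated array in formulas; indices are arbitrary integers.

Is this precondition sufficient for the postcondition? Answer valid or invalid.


Working backward. After the program, the postcondition ¬(2*w + 3 > 3) must hold; in canonical form it is ¬(2*w > 0).
Before tab[cnt] := w: ¬(2*w > 0)
Before w := y - pos - 7: ¬(2*y > 2*pos + 14)
Before w := w + 6: ¬(2*y > 2*pos + 14)
The weakest precondition is ¬(2*y > 2*pos + 14).
Check whether (¬(2*pos < -8)) ∧ y = 4 implies it.
Countermodel: at the initial state pos = -4, y = 4, the precondition holds but the weakest precondition fails.
Answer: invalid


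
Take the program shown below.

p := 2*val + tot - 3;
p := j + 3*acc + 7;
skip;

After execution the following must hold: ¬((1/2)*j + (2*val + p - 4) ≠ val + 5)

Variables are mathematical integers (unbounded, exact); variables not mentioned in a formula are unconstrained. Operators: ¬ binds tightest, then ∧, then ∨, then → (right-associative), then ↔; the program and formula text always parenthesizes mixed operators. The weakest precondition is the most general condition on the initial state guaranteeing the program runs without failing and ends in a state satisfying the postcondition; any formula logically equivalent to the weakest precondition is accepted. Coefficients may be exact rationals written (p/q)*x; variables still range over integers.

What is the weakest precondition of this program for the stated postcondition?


Working backward. After the program, the postcondition ¬((1/2)*j + (2*val + p - 4) ≠ val + 5) must hold; in canonical form it is ¬((1/2)*j + p + val ≠ 9).
Before skip: ¬((1/2)*j + p + val ≠ 9)
Before p := j + 3*acc + 7: ¬(3*acc + (3/2)*j + val ≠ 2)
Before p := 2*val + tot - 3: ¬(3*acc + (3/2)*j + val ≠ 2)
Answer: WP = ¬(3*acc + (3/2)*j + val ≠ 2)


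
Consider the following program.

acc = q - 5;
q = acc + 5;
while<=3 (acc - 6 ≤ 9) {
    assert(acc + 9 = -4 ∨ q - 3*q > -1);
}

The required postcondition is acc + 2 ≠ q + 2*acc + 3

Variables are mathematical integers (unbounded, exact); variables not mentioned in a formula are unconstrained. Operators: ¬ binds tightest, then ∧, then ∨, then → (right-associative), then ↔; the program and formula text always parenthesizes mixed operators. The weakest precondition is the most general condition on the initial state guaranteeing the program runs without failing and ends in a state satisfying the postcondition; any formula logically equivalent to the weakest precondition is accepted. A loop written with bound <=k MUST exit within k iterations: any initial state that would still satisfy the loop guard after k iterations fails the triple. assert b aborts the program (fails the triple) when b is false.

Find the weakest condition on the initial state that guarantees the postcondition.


Working backward. After the program, the postcondition acc + 2 ≠ q + 2*acc + 3 must hold; in canonical form it is acc + q ≠ -1.
Before the loop (bound <=3), unroll the exhaustion recursion (WP_0 = exit-now case; WP_j = one more guarded iteration, up to j = 3):
  WP_0: (¬(acc ≤ 15)) ∧ acc + q ≠ -1
  WP_1: (acc ≤ 15 → ((acc = -13 ∨ 2*q < 1) ∧ (¬(acc ≤ 15)) ∧ acc + q ≠ -1)) ∧ ((¬(acc ≤ 15)) → acc + q ≠ -1)
  WP_2: (acc ≤ 15 → ((acc = -13 ∨ 2*q < 1) ∧ (acc ≤ 15 → ((acc = -13 ∨ 2*q < 1) ∧ (¬(acc ≤ 15)) ∧ acc + q ≠ -1)) ∧ ((¬(acc ≤ 15)) → acc + q ≠ -1))) ∧ ((¬(acc ≤ 15)) → acc + q ≠ -1)
  WP_3: (acc ≤ 15 → ((acc = -13 ∨ 2*q < 1) ∧ (acc ≤ 15 → ((acc = -13 ∨ 2*q < 1) ∧ (acc ≤ 15 → ((acc = -13 ∨ 2*q < 1) ∧ (¬(acc ≤ 15)) ∧ acc + q ≠ -1)) ∧ ((¬(acc ≤ 15)) → acc + q ≠ -1))) ∧ ((¬(acc ≤ 15)) → acc + q ≠ -1))) ∧ ((¬(acc ≤ 15)) → acc + q ≠ -1)
So before the loop: (acc ≤ 15 → ((acc = -13 ∨ 2*q < 1) ∧ (acc ≤ 15 → ((acc = -13 ∨ 2*q < 1) ∧ (acc ≤ 15 → ((acc = -13 ∨ 2*q < 1) ∧ (¬(acc ≤ 15)) ∧ acc + q ≠ -1)) ∧ ((¬(acc ≤ 15)) → acc + q ≠ -1))) ∧ ((¬(acc ≤ 15)) → acc + q ≠ -1))) ∧ ((¬(acc ≤ 15)) → acc + q ≠ -1)
Before q := acc + 5: (acc ≤ 15 → ((acc = -13 ∨ 2*acc < -9) ∧ (acc ≤ 15 → ((acc = -13 ∨ 2*acc < -9) ∧ (acc ≤ 15 → ((acc = -13 ∨ 2*acc < -9) ∧ (¬(acc ≤ 15)) ∧ 2*acc ≠ -6)) ∧ ((¬(acc ≤ 15)) → 2*acc ≠ -6))) ∧ ((¬(acc ≤ 15)) → 2*acc ≠ -6))) ∧ ((¬(acc ≤ 15)) → 2*acc ≠ -6)
Before acc := q - 5: (q ≤ 20 → ((q = -8 ∨ 2*q < 1) ∧ (q ≤ 20 → ((q = -8 ∨ 2*q < 1) ∧ (q ≤ 20 → ((q = -8 ∨ 2*q < 1) ∧ (¬(q ≤ 20)) ∧ 2*q ≠ 4)) ∧ ((¬(q ≤ 20)) → 2*q ≠ 4))) ∧ ((¬(q ≤ 20)) → 2*q ≠ 4))) ∧ ((¬(q ≤ 20)) → 2*q ≠ 4)
Answer: WP = (q ≤ 20 → ((q = -8 ∨ 2*q < 1) ∧ (q ≤ 20 → ((q = -8 ∨ 2*q < 1) ∧ (q ≤ 20 → ((q = -8 ∨ 2*q < 1) ∧ (¬(q ≤ 20)) ∧ 2*q ≠ 4)) ∧ ((¬(q ≤ 20)) → 2*q ≠ 4))) ∧ ((¬(q ≤ 20)) → 2*q ≠ 4))) ∧ ((¬(q ≤ 20)) → 2*q ≠ 4)


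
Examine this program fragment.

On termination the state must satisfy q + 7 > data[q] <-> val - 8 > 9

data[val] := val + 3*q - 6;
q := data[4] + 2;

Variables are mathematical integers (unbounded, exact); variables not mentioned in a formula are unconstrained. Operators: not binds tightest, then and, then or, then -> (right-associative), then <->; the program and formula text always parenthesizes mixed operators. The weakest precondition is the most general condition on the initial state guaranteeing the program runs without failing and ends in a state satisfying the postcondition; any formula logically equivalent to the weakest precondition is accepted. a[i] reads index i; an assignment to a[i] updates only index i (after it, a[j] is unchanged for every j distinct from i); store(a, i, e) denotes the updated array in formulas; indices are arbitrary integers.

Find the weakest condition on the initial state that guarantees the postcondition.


Working backward. After the program, the postcondition q + 7 > data[q] <-> val - 8 > 9 must hold; in canonical form it is q > data[q] - 7 <-> val > 17.
Before q := data[4] + 2: data[4] > data[data[4] + 2] - 9 <-> val > 17
Before data[val] := val + 3*q - 6: store(data, val, 3*q + val - 6)[4] > store(data, val, 3*q + val - 6)[store(data, val, 3*q + val - 6)[4] + 2] - 9 <-> val > 17
Answer: WP = store(data, val, 3*q + val - 6)[4] > store(data, val, 3*q + val - 6)[store(data, val, 3*q + val - 6)[4] + 2] - 9 <-> val > 17


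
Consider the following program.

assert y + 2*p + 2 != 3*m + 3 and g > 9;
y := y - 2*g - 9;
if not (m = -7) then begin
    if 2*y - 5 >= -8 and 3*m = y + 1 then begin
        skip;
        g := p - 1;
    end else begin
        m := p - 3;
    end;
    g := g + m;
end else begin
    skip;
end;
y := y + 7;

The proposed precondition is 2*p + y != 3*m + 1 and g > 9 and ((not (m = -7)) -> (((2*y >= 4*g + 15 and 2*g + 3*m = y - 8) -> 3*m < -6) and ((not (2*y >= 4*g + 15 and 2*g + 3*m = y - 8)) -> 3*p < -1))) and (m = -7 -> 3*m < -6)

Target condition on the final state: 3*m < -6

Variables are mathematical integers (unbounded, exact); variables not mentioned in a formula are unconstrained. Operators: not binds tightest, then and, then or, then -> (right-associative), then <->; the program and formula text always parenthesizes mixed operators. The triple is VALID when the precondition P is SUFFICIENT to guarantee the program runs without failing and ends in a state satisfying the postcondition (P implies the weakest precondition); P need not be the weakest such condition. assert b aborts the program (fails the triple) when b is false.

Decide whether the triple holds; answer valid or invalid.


Working backward. After the program, 3*m < -6 must hold.
Before y := y + 7: 3*m < -6
Then branch requires ((2*y >= -3 and 3*m = y + 1) -> 3*m < -6) and ((not (2*y >= -3 and 3*m = y + 1)) -> 3*p < 3); else branch requires 3*m < -6.
Before the if: ((not (m = -7)) -> (((2*y >= -3 and 3*m = y + 1) -> 3*m < -6) and ((not (2*y >= -3 and 3*m = y + 1)) -> 3*p < 3))) and (m = -7 -> 3*m < -6)
Before y := y - 2*g - 9: ((not (m = -7)) -> (((2*y >= 4*g + 15 and 2*g + 3*m = y - 8) -> 3*m < -6) and ((not (2*y >= 4*g + 15 and 2*g + 3*m = y - 8)) -> 3*p < 3))) and (m = -7 -> 3*m < -6)
Before assert y + 2*p + 2 != 3*m + 3 and g > 9: 2*p + y != 3*m + 1 and g > 9 and ((not (m = -7)) -> (((2*y >= 4*g + 15 and 2*g + 3*m = y - 8) -> 3*m < -6) and ((not (2*y >= 4*g + 15 and 2*g + 3*m = y - 8)) -> 3*p < 3))) and (m = -7 -> 3*m < -6)
The weakest precondition is 2*p + y != 3*m + 1 and g > 9 and ((not (m = -7)) -> (((2*y >= 4*g + 15 and 2*g + 3*m = y - 8) -> 3*m < -6) and ((not (2*y >= 4*g + 15 and 2*g + 3*m = y - 8)) -> 3*p < 3))) and (m = -7 -> 3*m < -6).
Check whether 2*p + y != 3*m + 1 and g > 9 and ((not (m = -7)) -> (((2*y >= 4*g + 15 and 2*g + 3*m = y - 8) -> 3*m < -6) and ((not (2*y >= 4*g + 15 and 2*g + 3*m = y - 8)) -> 3*p < -1))) and (m = -7 -> 3*m < -6) implies it.
Every state satisfying the precondition satisfies the weakest precondition: the implication holds.
Answer: valid
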